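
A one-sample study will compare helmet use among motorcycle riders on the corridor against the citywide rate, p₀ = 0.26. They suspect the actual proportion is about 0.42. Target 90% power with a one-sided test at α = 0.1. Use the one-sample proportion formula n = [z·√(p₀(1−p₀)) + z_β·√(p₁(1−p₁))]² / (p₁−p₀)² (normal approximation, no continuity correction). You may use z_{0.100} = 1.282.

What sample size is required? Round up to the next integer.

n = 56

n = [z_α·√(p₀q₀) + z_β·√(p₁q₁)]² / (p₁ − p₀)²
  = [1.282·√(0.26·0.74) + 1.282·√(0.42·0.58)]² / (0.16)²
  = [1.282·0.4386 + 1.282·0.4936]² / 0.0256
  = [1.1951]² / 0.0256
  = 55.79
Round up → n = 56.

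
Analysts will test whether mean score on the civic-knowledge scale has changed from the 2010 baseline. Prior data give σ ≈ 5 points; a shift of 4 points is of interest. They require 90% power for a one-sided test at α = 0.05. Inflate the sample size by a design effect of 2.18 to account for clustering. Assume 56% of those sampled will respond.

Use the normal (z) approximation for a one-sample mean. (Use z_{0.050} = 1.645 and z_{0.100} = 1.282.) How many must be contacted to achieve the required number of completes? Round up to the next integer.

n = 53

n = (z_α + z_β)² · σ² / δ²
  = (1.645 + 1.282)² · 5² / 4²
  = 8.5673 · 25 / 16
  = 13.39
Design effect: 2.18 × 13.39 = 29.18.
Adjust for 56% response: 29.18 / 0.56 = 52.11.
Round up → n = 53.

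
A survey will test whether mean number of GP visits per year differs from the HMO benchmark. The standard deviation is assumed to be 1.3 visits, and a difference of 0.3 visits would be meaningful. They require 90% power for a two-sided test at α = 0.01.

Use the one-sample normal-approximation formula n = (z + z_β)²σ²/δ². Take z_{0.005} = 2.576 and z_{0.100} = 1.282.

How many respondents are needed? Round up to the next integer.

n = 280

n = (z_{α/2} + z_β)² · σ² / δ²
  = (2.576 + 1.282)² · 1.3² / 0.3²
  = 14.8842 · 1.69 / 0.09
  = 279.49
Round up → n = 280.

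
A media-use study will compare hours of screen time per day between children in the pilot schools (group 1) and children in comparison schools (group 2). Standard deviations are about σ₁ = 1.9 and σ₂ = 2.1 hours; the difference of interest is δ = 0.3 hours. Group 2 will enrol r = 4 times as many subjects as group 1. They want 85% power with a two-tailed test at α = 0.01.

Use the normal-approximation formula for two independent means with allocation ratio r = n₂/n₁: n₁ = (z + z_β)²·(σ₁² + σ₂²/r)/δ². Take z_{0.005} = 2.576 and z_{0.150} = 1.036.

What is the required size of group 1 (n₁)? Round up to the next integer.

n₁ = (z_{α/2} + z_β)² · (σ₁² + σ₂²/r) / δ²
   = (2.576 + 1.036)² · (1.9² + 2.1²/4) / 0.3²
   = 13.0465 · (3.61 + 1.1025) / 0.09
   = 13.0465 · 4.7125 / 0.09
   = 683.13
Round up → n₁ = 684; n₂ = r·n₁ = 4 × 684 = 2736.

n₁ = 684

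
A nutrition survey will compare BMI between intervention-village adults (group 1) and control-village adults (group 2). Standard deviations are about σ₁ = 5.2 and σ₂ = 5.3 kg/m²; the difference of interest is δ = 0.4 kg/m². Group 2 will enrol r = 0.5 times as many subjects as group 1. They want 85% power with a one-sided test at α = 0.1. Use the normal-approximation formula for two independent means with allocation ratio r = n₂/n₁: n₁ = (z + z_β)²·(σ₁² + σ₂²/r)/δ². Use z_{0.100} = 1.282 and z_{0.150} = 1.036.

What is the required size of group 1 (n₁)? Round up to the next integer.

n₁ = 2795

n₁ = (z_α + z_β)² · (σ₁² + σ₂²/r) / δ²
   = (1.282 + 1.036)² · (5.2² + 5.3²/0.5) / 0.4²
   = 5.3731 · (27.04 + 56.18) / 0.16
   = 5.3731 · 83.22 / 0.16
   = 2794.70
Round up → n₁ = 2795; n₂ = r·n₁ = 0.5 × 2795 = 1398.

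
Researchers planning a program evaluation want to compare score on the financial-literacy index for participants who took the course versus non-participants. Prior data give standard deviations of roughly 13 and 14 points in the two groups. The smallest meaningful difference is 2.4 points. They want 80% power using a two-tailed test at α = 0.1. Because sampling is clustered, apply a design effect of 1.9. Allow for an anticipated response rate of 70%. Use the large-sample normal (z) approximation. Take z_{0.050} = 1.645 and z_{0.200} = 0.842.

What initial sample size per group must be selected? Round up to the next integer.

n = (z_{α/2} + z_β)² · (σ₁² + σ₂²) / δ²
  = (1.645 + 0.842)² · (13² + 14² = 365) / 2.4²
  = 6.1852 · 365 / 5.76
  = 391.94
Design effect: 1.9 × 391.94 = 744.69.
Adjust for 70% response: 744.69 / 0.70 = 1063.84.
Round up → n = 1064 per group.

n = 1064 per group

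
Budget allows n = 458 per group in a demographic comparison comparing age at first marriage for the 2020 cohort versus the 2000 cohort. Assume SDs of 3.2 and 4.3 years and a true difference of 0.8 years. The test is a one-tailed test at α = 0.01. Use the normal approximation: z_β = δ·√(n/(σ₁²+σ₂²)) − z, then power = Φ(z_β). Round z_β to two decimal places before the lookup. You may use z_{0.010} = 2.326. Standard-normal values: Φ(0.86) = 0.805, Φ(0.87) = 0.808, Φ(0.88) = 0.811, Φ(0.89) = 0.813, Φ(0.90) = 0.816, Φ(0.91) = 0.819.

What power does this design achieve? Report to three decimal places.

z_β = δ·√(n/(σ₁²+σ₂²)) − z_α
    = 0.8 · √(458/28.73) − 2.326
    = 0.8 · 3.99268 − 2.326
    = 3.1941 − 2.326 = 0.8681 → 0.87
Power = Φ(0.87) = 0.808.

Power ≈ 0.808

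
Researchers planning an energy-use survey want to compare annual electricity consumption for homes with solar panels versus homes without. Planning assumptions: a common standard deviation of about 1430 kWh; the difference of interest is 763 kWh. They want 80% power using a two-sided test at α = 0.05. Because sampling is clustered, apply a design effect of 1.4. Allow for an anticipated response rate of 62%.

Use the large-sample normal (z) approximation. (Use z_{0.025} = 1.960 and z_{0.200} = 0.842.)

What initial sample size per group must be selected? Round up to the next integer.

n = (z_{α/2} + z_β)² · (σ₁² + σ₂²) / δ²
  = (1.960 + 0.842)² · (2·1430² = 4089800) / 763²
  = 7.8512 · 4089800 / 582169
  = 55.16
Design effect: 1.4 × 55.16 = 77.22.
Adjust for 62% response: 77.22 / 0.62 = 124.54.
Round up → n = 125 per group.

n = 125 per group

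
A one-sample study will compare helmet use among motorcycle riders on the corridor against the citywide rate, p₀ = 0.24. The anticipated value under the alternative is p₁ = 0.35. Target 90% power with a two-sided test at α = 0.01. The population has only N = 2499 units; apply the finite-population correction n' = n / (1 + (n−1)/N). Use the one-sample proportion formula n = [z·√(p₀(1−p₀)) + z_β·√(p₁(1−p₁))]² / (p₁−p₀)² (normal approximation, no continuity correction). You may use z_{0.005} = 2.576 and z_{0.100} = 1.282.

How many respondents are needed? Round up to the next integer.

n = 221

n = [z_{α/2}·√(p₀q₀) + z_β·√(p₁q₁)]² / (p₁ − p₀)²
  = [2.576·√(0.24·0.76) + 1.282·√(0.35·0.65)]² / (0.11)²
  = [2.576·0.4271 + 1.282·0.4770]² / 0.0121
  = [1.7116]² / 0.0121
  = 242.13
Finite-population correction (N = 2499): 242.13 / (1 + (242.13 − 1)/2499) = 220.82.
Round up → n = 221.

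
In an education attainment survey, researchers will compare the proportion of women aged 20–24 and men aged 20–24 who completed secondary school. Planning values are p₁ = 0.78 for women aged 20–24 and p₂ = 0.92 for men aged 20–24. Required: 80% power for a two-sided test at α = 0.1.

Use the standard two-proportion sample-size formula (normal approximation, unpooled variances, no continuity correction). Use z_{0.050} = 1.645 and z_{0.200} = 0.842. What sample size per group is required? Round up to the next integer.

n = 78 per group

n = (z_{α/2} + z_β)² · [p₁(1−p₁) + p₂(1−p₂)] / (p₁ − p₂)²
  = (1.645 + 0.842)² · (0.78·0.22 + 0.92·0.08) / (-0.14)²
  = (2.487)² · (0.1716 + 0.0736) / 0.0196
  = 6.1852 · 0.2452 / 0.0196
  = 77.38
Round up → n = 78 per group.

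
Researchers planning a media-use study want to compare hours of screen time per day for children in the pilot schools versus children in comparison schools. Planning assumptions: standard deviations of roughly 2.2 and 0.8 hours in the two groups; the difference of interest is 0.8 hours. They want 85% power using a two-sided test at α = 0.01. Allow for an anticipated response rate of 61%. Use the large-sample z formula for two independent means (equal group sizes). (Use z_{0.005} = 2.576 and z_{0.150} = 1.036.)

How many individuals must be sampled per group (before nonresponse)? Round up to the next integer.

n = (z_{α/2} + z_β)² · (σ₁² + σ₂²) / δ²
  = (2.576 + 1.036)² · (2.2² + 0.8² = 5.48) / 0.8²
  = 13.0465 · 5.48 / 0.64
  = 111.71
Adjust for 61% response: 111.71 / 0.61 = 183.13.
Round up → n = 184 per group.

n = 184 per group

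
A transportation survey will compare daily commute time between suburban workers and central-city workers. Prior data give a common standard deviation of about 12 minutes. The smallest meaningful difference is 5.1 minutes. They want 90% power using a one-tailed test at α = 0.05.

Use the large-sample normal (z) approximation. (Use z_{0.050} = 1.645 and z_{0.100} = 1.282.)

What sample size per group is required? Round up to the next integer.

n = 95 per group

n = (z_α + z_β)² · (σ₁² + σ₂²) / δ²
  = (1.645 + 1.282)² · (2·12² = 288) / 5.1²
  = 8.5673 · 288 / 26.01
  = 94.86
Round up → n = 95 per group.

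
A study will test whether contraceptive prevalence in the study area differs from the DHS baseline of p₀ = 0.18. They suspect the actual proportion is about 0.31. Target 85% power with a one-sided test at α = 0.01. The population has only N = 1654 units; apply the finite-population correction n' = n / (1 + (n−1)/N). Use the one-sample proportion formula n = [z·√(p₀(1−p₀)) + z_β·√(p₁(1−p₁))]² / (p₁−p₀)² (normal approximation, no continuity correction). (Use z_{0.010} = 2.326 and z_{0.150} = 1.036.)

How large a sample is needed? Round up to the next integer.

n = [z_α·√(p₀q₀) + z_β·√(p₁q₁)]² / (p₁ − p₀)²
  = [2.326·√(0.18·0.82) + 1.036·√(0.31·0.69)]² / (0.13)²
  = [2.326·0.3842 + 1.036·0.4625]² / 0.0169
  = [1.3728]² / 0.0169
  = 111.51
Finite-population correction (N = 1654): 111.51 / (1 + (111.51 − 1)/1654) = 104.52.
Round up → n = 105.

n = 105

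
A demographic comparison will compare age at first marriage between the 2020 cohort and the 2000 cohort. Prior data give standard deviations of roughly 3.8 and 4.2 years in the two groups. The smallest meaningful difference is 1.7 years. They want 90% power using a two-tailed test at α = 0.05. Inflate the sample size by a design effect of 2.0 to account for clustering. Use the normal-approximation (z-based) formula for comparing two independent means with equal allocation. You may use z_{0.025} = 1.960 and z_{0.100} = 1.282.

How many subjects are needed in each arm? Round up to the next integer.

n = (z_{α/2} + z_β)² · (σ₁² + σ₂²) / δ²
  = (1.960 + 1.282)² · (3.8² + 4.2² = 32.08) / 1.7²
  = 10.5106 · 32.08 / 2.89
  = 116.67
Design effect: 2.0 × 116.67 = 233.34.
Round up → n = 234 per group.

n = 234 per group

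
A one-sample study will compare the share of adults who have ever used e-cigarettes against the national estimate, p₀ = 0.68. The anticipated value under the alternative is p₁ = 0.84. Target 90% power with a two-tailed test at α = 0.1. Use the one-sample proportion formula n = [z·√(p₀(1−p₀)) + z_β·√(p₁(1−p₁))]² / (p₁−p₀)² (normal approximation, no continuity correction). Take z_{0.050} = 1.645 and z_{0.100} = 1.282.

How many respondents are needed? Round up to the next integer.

n = 60

n = [z_{α/2}·√(p₀q₀) + z_β·√(p₁q₁)]² / (p₁ − p₀)²
  = [1.645·√(0.68·0.32) + 1.282·√(0.84·0.16)]² / (0.16)²
  = [1.645·0.4665 + 1.282·0.3666]² / 0.0256
  = [1.2373]² / 0.0256
  = 59.81
Round up → n = 60.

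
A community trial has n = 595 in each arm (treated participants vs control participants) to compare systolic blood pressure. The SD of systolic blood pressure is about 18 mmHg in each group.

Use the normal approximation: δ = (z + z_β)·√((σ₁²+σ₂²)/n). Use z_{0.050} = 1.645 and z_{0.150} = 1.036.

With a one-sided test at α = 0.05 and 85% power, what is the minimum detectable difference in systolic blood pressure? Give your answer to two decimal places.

δ = (z_α + z_β) · √((σ₁²+σ₂²)/n)
  = (1.645 + 1.036) · √(648/595)
  = 2.681 · √1.0891
  = 2.681 · 1.0436
  = 2.7979

Minimum detectable difference ≈ 2.80 mmHg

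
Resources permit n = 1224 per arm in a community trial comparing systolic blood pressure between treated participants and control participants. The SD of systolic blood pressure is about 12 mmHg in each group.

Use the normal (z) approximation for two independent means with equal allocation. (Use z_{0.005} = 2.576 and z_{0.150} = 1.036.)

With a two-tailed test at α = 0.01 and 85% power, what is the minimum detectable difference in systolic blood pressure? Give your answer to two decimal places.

Minimum detectable difference ≈ 1.75 mmHg

δ = (z_{α/2} + z_β) · √((σ₁²+σ₂²)/n)
  = (2.576 + 1.036) · √(288/1224)
  = 3.612 · √0.23529
  = 3.612 · 0.4851
  = 1.7521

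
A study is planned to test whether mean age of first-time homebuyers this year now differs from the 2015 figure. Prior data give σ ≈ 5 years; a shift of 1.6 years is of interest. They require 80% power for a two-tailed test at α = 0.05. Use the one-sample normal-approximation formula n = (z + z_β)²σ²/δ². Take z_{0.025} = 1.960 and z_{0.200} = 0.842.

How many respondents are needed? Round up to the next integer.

n = 77

n = (z_{α/2} + z_β)² · σ² / δ²
  = (1.960 + 0.842)² · 5² / 1.6²
  = 7.8512 · 25 / 2.56
  = 76.67
Round up → n = 77.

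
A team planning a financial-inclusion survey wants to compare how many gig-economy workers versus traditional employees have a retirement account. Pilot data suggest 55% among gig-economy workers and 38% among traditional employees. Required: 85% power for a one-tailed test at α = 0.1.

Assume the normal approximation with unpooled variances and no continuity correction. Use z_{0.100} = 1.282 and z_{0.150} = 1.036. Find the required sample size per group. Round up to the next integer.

n = 90 per group

n = (z_α + z_β)² · [p₁(1−p₁) + p₂(1−p₂)] / (p₁ − p₂)²
  = (1.282 + 1.036)² · (0.55·0.45 + 0.38·0.62) / (0.17)²
  = (2.318)² · (0.2475 + 0.2356) / 0.0289
  = 5.3731 · 0.4831 / 0.0289
  = 89.82
Round up → n = 90 per group.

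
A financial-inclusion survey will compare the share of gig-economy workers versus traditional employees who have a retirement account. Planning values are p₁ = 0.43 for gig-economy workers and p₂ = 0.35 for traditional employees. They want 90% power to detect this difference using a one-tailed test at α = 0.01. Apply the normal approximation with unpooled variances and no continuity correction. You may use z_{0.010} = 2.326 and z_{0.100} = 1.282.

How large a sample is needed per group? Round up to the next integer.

n = 962 per group

n = (z_α + z_β)² · [p₁(1−p₁) + p₂(1−p₂)] / (p₁ − p₂)²
  = (2.326 + 1.282)² · (0.43·0.57 + 0.35·0.65) / (0.08)²
  = (3.608)² · (0.2451 + 0.2275) / 0.0064
  = 13.0177 · 0.4726 / 0.0064
  = 961.27
Round up → n = 962 per group.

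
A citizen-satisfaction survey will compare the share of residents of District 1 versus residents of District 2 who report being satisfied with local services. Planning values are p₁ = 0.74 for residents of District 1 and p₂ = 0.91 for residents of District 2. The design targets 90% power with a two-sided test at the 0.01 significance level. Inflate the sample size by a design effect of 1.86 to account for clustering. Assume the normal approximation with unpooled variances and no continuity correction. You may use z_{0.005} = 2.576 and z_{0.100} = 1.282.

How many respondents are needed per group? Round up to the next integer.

n = (z_{α/2} + z_β)² · [p₁(1−p₁) + p₂(1−p₂)] / (p₁ − p₂)²
  = (2.576 + 1.282)² · (0.74·0.26 + 0.91·0.09) / (-0.17)²
  = (3.858)² · (0.1924 + 0.0819) / 0.0289
  = 14.8842 · 0.2743 / 0.0289
  = 141.27
Design effect: 1.86 × 141.27 = 262.76.
Round up → n = 263 per group.

n = 263 per group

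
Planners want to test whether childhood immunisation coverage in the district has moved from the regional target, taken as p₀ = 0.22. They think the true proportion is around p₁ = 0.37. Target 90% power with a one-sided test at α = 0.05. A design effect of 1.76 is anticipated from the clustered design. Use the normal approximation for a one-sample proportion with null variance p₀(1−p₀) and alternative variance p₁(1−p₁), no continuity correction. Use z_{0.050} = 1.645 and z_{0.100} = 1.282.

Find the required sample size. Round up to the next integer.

n = [z_α·√(p₀q₀) + z_β·√(p₁q₁)]² / (p₁ − p₀)²
  = [1.645·√(0.22·0.78) + 1.282·√(0.37·0.63)]² / (0.15)²
  = [1.645·0.4142 + 1.282·0.4828]² / 0.0225
  = [1.3004]² / 0.0225
  = 75.16
Design effect: 1.76 × 75.16 = 132.27.
Round up → n = 133.

n = 133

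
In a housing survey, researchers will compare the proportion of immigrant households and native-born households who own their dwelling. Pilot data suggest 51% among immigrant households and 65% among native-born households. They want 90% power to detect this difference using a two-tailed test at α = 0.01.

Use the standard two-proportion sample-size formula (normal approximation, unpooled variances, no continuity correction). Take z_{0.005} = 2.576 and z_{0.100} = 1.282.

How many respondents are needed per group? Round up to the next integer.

n = 363 per group

n = (z_{α/2} + z_β)² · [p₁(1−p₁) + p₂(1−p₂)] / (p₁ − p₂)²
  = (2.576 + 1.282)² · (0.51·0.49 + 0.65·0.35) / (-0.14)²
  = (3.858)² · (0.2499 + 0.2275) / 0.0196
  = 14.8842 · 0.4774 / 0.0196
  = 362.54
Round up → n = 363 per group.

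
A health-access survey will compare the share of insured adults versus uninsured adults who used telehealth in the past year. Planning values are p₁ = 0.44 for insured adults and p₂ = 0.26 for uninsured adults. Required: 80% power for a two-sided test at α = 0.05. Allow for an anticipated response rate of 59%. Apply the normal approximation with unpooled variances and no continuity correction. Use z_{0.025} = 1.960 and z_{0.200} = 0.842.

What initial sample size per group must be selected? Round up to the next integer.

n = 181 per group

n = (z_{α/2} + z_β)² · [p₁(1−p₁) + p₂(1−p₂)] / (p₁ − p₂)²
  = (1.960 + 0.842)² · (0.44·0.56 + 0.26·0.74) / (0.18)²
  = (2.802)² · (0.2464 + 0.1924) / 0.0324
  = 7.8512 · 0.4388 / 0.0324
  = 106.33
Adjust for 59% response: 106.33 / 0.59 = 180.22.
Round up → n = 181 per group.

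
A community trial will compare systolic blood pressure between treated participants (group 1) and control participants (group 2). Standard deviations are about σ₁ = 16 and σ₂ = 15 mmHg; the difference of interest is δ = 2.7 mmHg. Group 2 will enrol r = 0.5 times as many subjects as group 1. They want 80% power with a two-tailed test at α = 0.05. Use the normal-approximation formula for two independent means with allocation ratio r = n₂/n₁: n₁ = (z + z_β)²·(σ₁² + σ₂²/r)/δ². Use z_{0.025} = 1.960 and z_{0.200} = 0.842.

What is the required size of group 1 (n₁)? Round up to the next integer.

n₁ = (z_{α/2} + z_β)² · (σ₁² + σ₂²/r) / δ²
   = (1.960 + 0.842)² · (16² + 15²/0.5) / 2.7²
   = 7.8512 · (256 + 450) / 7.29
   = 7.8512 · 706 / 7.29
   = 760.35
Round up → n₁ = 761; n₂ = r·n₁ = 0.5 × 761 = 381.

n₁ = 761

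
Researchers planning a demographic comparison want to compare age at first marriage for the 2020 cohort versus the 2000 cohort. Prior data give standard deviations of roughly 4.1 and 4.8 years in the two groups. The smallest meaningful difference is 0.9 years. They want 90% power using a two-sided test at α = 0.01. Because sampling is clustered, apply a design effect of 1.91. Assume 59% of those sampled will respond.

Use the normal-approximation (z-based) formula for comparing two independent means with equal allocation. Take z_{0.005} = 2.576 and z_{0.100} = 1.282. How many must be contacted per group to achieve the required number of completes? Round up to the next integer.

n = 2371 per group

n = (z_{α/2} + z_β)² · (σ₁² + σ₂²) / δ²
  = (2.576 + 1.282)² · (4.1² + 4.8² = 39.85) / 0.9²
  = 14.8842 · 39.85 / 0.81
  = 732.26
Design effect: 1.91 × 732.26 = 1398.62.
Adjust for 59% response: 1398.62 / 0.59 = 2370.55.
Round up → n = 2371 per group.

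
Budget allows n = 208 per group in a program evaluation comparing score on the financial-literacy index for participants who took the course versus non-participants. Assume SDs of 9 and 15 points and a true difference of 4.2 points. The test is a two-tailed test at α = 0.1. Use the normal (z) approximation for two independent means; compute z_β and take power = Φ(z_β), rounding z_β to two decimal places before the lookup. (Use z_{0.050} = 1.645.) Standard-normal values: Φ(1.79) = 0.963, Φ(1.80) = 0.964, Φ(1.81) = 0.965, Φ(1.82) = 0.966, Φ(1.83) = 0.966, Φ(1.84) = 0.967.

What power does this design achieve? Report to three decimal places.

z_β = δ·√(n/(σ₁²+σ₂²)) − z_{α/2}
    = 4.2 · √(208/306) − 1.645
    = 4.2 · 0.82446 − 1.645
    = 3.4627 − 1.645 = 1.8177 → 1.82
Power = Φ(1.82) = 0.966.

Power ≈ 0.966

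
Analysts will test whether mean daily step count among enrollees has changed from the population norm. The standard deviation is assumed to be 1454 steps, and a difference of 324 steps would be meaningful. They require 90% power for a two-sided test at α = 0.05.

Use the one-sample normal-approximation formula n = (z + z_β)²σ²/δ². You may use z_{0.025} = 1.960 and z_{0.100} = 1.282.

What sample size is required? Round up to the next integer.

n = 212

n = (z_{α/2} + z_β)² · σ² / δ²
  = (1.960 + 1.282)² · 1454² / 324²
  = 10.5106 · 2114116 / 104976
  = 211.67
Round up → n = 212.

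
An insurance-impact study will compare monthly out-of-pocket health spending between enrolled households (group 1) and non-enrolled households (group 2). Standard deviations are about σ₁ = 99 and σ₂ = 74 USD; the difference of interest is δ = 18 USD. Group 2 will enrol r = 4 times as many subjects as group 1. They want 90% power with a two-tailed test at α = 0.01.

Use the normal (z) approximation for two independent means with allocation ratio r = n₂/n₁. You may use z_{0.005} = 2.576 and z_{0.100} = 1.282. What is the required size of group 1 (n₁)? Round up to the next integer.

n₁ = 514

n₁ = (z_{α/2} + z_β)² · (σ₁² + σ₂²/r) / δ²
   = (2.576 + 1.282)² · (99² + 74²/4) / 18²
   = 14.8842 · (9801 + 1369) / 324
   = 14.8842 · 11170 / 324
   = 513.14
Round up → n₁ = 514; n₂ = r·n₁ = 4 × 514 = 2056.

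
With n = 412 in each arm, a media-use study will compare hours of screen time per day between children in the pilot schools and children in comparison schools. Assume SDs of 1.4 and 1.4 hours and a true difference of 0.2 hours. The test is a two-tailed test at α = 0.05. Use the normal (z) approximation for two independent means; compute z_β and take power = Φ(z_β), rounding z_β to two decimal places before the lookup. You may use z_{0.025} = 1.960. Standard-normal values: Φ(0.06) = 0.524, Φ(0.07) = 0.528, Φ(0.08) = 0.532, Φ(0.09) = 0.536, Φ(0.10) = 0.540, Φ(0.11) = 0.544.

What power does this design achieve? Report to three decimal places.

z_β = δ·√(n/(σ₁²+σ₂²)) − z_{α/2}
    = 0.2 · √(412/3.92) − 1.960
    = 0.2 · 10.25193 − 1.960
    = 2.0504 − 1.960 = 0.0904 → 0.09
Power = Φ(0.09) = 0.536.

Power ≈ 0.536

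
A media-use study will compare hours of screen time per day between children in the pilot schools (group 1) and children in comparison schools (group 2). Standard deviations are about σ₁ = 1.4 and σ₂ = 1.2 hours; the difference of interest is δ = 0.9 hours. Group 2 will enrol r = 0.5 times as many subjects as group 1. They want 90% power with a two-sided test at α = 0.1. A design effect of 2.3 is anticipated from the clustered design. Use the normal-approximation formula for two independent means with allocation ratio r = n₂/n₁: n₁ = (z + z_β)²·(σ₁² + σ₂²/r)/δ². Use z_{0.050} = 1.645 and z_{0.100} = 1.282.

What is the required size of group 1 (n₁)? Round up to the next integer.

n₁ = 118

n₁ = (z_{α/2} + z_β)² · (σ₁² + σ₂²/r) / δ²
   = (1.645 + 1.282)² · (1.4² + 1.2²/0.5) / 0.9²
   = 8.5673 · (1.96 + 2.88) / 0.81
   = 8.5673 · 4.84 / 0.81
   = 51.19
Design effect: 2.3 × 51.19 = 117.74.
Round up → n₁ = 118; n₂ = r·n₁ = 0.5 × 118 = 59.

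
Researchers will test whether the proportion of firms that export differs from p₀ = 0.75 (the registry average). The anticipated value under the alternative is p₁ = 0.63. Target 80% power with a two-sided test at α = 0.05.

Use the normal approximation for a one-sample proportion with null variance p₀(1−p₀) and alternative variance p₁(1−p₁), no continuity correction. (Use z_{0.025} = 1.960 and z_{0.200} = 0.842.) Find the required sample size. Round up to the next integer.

n = [z_{α/2}·√(p₀q₀) + z_β·√(p₁q₁)]² / (p₁ − p₀)²
  = [1.960·√(0.75·0.25) + 0.842·√(0.63·0.37)]² / (-0.12)²
  = [1.960·0.4330 + 0.842·0.4828]² / 0.0144
  = [1.2552]² / 0.0144
  = 109.42
Round up → n = 110.

n = 110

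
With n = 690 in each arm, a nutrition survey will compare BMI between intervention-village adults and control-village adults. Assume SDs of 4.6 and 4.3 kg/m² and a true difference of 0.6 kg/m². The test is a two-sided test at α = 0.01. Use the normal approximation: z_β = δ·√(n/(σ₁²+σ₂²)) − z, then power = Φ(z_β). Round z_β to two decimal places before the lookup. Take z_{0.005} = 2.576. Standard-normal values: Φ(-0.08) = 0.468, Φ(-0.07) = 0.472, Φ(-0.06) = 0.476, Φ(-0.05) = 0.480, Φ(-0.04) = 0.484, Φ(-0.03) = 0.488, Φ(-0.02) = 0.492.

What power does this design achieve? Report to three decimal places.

z_β = δ·√(n/(σ₁²+σ₂²)) − z_{α/2}
    = 0.6 · √(690/39.65) − 2.576
    = 0.6 · 4.17160 − 2.576
    = 2.5030 − 2.576 = -0.0730 → -0.07
Power = Φ(-0.07) = 0.472.

Power ≈ 0.472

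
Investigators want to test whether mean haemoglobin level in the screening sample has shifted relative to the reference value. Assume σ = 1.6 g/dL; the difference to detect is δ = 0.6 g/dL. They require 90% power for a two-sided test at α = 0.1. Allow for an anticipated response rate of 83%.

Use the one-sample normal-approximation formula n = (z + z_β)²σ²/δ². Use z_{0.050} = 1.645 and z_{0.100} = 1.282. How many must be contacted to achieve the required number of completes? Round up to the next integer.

n = (z_{α/2} + z_β)² · σ² / δ²
  = (1.645 + 1.282)² · 1.6² / 0.6²
  = 8.5673 · 2.56 / 0.36
  = 60.92
Adjust for 83% response: 60.92 / 0.83 = 73.40.
Round up → n = 74.

n = 74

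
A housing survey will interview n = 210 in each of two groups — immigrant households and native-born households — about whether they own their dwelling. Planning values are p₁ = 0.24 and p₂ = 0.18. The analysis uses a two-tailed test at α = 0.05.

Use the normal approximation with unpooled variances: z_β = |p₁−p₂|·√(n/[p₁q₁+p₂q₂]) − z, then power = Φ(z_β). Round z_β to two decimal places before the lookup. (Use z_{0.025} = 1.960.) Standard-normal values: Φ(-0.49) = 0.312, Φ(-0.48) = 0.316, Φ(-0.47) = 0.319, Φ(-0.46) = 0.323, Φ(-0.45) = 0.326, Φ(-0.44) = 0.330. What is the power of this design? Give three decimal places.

z_β = |p₁−p₂|·√(n/[p₁q₁+p₂q₂]) − z_{α/2}
    = 0.06 · √(210/0.3300) − 1.960
    = 0.06 · 25.2262 − 1.960
    = 1.5136 − 1.960 = -0.4464 → -0.45
Power = Φ(-0.45) = 0.326.

Power ≈ 0.326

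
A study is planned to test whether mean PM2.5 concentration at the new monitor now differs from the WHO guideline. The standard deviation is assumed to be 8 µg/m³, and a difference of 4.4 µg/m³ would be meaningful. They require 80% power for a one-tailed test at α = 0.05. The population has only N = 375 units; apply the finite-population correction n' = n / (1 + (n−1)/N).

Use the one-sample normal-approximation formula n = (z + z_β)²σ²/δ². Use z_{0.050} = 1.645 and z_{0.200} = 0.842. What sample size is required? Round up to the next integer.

n = 20

n = (z_α + z_β)² · σ² / δ²
  = (1.645 + 0.842)² · 8² / 4.4²
  = 6.1852 · 64 / 19.36
  = 20.45
Finite-population correction (N = 375): 20.45 / (1 + (20.45 − 1)/375) = 19.44.
Round up → n = 20.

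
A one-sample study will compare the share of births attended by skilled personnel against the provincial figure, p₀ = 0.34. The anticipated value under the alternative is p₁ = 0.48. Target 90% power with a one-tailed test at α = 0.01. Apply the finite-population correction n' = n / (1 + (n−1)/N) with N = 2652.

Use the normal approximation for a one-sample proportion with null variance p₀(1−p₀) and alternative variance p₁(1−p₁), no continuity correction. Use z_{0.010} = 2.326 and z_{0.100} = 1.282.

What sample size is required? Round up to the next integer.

n = 147

n = [z_α·√(p₀q₀) + z_β·√(p₁q₁)]² / (p₁ − p₀)²
  = [2.326·√(0.34·0.66) + 1.282·√(0.48·0.52)]² / (0.14)²
  = [2.326·0.4737 + 1.282·0.4996]² / 0.0196
  = [1.7423]² / 0.0196
  = 154.88
Finite-population correction (N = 2652): 154.88 / (1 + (154.88 − 1)/2652) = 146.39.
Round up → n = 147.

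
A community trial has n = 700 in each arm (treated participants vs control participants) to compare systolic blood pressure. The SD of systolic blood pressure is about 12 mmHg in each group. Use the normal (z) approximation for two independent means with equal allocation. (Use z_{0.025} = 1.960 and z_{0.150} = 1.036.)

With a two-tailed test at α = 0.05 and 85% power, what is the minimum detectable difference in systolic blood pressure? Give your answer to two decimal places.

δ = (z_{α/2} + z_β) · √((σ₁²+σ₂²)/n)
  = (1.960 + 1.036) · √(288/700)
  = 2.996 · √0.41143
  = 2.996 · 0.6414
  = 1.9217

Minimum detectable difference ≈ 1.92 mmHg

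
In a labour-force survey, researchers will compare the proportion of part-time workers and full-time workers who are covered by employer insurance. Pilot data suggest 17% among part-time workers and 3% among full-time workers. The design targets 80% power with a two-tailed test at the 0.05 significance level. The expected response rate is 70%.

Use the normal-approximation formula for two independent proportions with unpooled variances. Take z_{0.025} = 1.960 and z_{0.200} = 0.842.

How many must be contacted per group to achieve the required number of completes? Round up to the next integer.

n = (z_{α/2} + z_β)² · [p₁(1−p₁) + p₂(1−p₂)] / (p₁ − p₂)²
  = (1.960 + 0.842)² · (0.17·0.83 + 0.03·0.97) / (0.14)²
  = (2.802)² · (0.1411 + 0.0291) / 0.0196
  = 7.8512 · 0.1702 / 0.0196
  = 68.18
Adjust for 70% response: 68.18 / 0.70 = 97.40.
Round up → n = 98 per group.

n = 98 per group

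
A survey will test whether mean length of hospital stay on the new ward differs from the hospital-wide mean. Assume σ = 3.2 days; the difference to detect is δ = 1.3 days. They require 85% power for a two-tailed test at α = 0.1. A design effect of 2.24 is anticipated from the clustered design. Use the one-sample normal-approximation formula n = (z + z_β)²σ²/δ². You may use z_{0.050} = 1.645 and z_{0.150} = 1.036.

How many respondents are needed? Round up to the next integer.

n = 98

n = (z_{α/2} + z_β)² · σ² / δ²
  = (1.645 + 1.036)² · 3.2² / 1.3²
  = 7.1878 · 10.24 / 1.69
  = 43.55
Design effect: 2.24 × 43.55 = 97.56.
Round up → n = 98.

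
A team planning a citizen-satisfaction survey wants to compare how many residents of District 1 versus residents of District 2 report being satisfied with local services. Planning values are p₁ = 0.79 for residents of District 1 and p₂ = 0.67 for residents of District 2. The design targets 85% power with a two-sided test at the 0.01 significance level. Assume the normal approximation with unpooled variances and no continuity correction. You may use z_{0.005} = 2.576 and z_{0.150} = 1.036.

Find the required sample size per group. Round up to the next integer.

n = (z_{α/2} + z_β)² · [p₁(1−p₁) + p₂(1−p₂)] / (p₁ − p₂)²
  = (2.576 + 1.036)² · (0.79·0.21 + 0.67·0.33) / (0.12)²
  = (3.612)² · (0.1659 + 0.2211) / 0.0144
  = 13.0465 · 0.3870 / 0.0144
  = 350.63
Round up → n = 351 per group.

n = 351 per group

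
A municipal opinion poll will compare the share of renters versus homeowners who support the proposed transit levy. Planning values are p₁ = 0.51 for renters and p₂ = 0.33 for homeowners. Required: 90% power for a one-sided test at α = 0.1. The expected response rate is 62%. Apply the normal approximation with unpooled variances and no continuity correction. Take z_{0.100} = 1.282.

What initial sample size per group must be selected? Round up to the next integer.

n = 155 per group

n = (z_α + z_β)² · [p₁(1−p₁) + p₂(1−p₂)] / (p₁ − p₂)²
  = (1.282 + 1.282)² · (0.51·0.49 + 0.33·0.67) / (0.18)²
  = (2.564)² · (0.2499 + 0.2211) / 0.0324
  = 6.5741 · 0.4710 / 0.0324
  = 95.57
Adjust for 62% response: 95.57 / 0.62 = 154.14.
Round up → n = 155 per group.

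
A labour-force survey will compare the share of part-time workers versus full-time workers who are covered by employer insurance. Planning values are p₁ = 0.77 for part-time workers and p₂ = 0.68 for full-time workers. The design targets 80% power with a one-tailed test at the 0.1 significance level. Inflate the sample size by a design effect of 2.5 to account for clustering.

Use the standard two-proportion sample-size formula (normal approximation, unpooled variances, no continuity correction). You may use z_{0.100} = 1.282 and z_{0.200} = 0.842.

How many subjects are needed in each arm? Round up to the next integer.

n = (z_α + z_β)² · [p₁(1−p₁) + p₂(1−p₂)] / (p₁ − p₂)²
  = (1.282 + 0.842)² · (0.77·0.23 + 0.68·0.32) / (0.09)²
  = (2.124)² · (0.1771 + 0.2176) / 0.0081
  = 4.5114 · 0.3947 / 0.0081
  = 219.83
Design effect: 2.5 × 219.83 = 549.58.
Round up → n = 550 per group.

n = 550 per group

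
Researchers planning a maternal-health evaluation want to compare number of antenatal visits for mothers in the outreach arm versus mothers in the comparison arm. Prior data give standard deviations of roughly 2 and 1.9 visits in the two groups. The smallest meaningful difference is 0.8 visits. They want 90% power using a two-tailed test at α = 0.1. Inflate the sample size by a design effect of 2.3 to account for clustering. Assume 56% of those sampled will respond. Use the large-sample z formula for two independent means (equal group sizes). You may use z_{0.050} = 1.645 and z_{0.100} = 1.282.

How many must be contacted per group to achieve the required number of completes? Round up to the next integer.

n = 419 per group

n = (z_{α/2} + z_β)² · (σ₁² + σ₂²) / δ²
  = (1.645 + 1.282)² · (2² + 1.9² = 7.61) / 0.8²
  = 8.5673 · 7.61 / 0.64
  = 101.87
Design effect: 2.3 × 101.87 = 234.30.
Adjust for 56% response: 234.30 / 0.56 = 418.40.
Round up → n = 419 per group.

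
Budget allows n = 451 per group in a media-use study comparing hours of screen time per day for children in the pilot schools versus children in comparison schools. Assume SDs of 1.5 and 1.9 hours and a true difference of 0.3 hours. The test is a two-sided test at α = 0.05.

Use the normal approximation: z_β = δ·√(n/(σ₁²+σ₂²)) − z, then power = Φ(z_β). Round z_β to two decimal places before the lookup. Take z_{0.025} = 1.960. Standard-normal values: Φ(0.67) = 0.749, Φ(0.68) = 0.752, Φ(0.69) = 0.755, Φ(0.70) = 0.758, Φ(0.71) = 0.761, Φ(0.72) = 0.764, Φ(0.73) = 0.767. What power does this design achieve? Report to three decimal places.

z_β = δ·√(n/(σ₁²+σ₂²)) − z_{α/2}
    = 0.3 · √(451/5.86) − 1.960
    = 0.3 · 8.77282 − 1.960
    = 2.6318 − 1.960 = 0.6718 → 0.67
Power = Φ(0.67) = 0.749.

Power ≈ 0.749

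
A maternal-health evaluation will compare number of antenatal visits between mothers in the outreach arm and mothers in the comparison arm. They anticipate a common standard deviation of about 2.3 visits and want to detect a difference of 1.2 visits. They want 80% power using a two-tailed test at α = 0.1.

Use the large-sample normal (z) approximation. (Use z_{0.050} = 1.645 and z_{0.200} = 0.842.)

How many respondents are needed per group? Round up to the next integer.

n = 46 per group

n = (z_{α/2} + z_β)² · (σ₁² + σ₂²) / δ²
  = (1.645 + 0.842)² · (2·2.3² = 10.58) / 1.2²
  = 6.1852 · 10.58 / 1.44
  = 45.44
Round up → n = 46 per group.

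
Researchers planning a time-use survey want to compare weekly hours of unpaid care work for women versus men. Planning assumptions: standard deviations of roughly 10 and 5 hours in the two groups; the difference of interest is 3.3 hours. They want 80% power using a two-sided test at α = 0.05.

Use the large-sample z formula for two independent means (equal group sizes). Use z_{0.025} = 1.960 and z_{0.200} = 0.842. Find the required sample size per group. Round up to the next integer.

n = 91 per group

n = (z_{α/2} + z_β)² · (σ₁² + σ₂²) / δ²
  = (1.960 + 0.842)² · (10² + 5² = 125) / 3.3²
  = 7.8512 · 125 / 10.89
  = 90.12
Round up → n = 91 per group.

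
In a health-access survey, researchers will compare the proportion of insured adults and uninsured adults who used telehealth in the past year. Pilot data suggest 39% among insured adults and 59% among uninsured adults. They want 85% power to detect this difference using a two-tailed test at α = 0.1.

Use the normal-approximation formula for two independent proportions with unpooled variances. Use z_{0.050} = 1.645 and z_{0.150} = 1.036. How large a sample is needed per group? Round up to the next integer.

n = (z_{α/2} + z_β)² · [p₁(1−p₁) + p₂(1−p₂)] / (p₁ − p₂)²
  = (1.645 + 1.036)² · (0.39·0.61 + 0.59·0.41) / (-0.20)²
  = (2.681)² · (0.2379 + 0.2419) / 0.0400
  = 7.1878 · 0.4798 / 0.0400
  = 86.22
Round up → n = 87 per group.

n = 87 per group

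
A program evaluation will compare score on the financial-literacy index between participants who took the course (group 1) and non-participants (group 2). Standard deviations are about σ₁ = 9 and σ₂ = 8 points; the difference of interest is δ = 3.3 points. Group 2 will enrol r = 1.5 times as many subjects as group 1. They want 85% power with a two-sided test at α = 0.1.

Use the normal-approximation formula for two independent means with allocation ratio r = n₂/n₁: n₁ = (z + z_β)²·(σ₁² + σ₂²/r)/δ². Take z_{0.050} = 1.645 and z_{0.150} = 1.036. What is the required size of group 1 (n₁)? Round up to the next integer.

n₁ = (z_{α/2} + z_β)² · (σ₁² + σ₂²/r) / δ²
   = (1.645 + 1.036)² · (9² + 8²/1.5) / 3.3²
   = 7.1878 · (81 + 42.6667) / 10.89
   = 7.1878 · 123.6667 / 10.89
   = 81.62
Round up → n₁ = 82; n₂ = r·n₁ = 1.5 × 82 = 123.

n₁ = 82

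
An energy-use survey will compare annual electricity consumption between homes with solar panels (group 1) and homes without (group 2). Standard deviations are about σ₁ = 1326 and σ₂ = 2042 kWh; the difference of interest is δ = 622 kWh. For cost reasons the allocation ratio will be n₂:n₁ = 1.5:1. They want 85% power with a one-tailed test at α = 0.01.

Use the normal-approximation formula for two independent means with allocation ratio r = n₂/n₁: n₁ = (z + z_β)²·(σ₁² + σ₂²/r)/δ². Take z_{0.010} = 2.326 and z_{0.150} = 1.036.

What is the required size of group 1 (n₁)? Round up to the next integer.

n₁ = (z_α + z_β)² · (σ₁² + σ₂²/r) / δ²
   = (2.326 + 1.036)² · (1326² + 2042²/1.5) / 622²
   = 11.3030 · (1758276 + 2779842.7) / 386884
   = 11.3030 · 4538118.7 / 386884
   = 132.58
Round up → n₁ = 133; n₂ = r·n₁ = 1.5 × 133 = 200.

n₁ = 133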